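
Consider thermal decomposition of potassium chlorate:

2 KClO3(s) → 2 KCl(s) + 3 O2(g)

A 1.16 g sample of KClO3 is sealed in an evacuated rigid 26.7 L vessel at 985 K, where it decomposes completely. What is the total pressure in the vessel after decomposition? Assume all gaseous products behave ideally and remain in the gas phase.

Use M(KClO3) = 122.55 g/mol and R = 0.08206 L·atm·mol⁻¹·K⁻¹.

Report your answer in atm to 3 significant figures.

n(KClO3) = 1.16 / 122.55 = 0.009466 mol
n(gas produced) = (3/2) × 0.009466 = 0.01420 mol
P = nRT/V = 0.01420 × 0.08206 × 985 / 26.7 = 0.04299 atm

0.0430 atm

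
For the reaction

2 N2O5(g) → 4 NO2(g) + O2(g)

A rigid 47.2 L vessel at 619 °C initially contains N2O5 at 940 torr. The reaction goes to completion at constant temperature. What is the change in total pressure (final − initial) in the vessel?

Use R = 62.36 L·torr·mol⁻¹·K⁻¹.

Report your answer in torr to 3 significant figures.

Rigid vessel, constant T ⇒ P scales with total gas moles (2 → 5).
P_final = (5/2) × 940 = 2350 torr; ΔP = 2350 − 940 = 1410 torr

1410 torr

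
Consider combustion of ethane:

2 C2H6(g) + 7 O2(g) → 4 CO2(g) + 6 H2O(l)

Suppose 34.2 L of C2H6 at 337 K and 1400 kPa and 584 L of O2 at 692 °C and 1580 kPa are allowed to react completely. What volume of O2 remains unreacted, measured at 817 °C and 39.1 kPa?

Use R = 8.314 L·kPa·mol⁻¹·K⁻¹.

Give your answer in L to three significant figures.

n(C2H6) = PV/RT = (1400 × 34.2) / (8.314 × 337) = 17.09 mol
n(O2) = PV/RT = (1580 × 584) / (8.314 × 965.15) = 115.0 mol
For 17.09 mol C2H6, stoichiometry requires (7/2) × 17.09 = 59.81 mol O2; 115.0 mol is available, so C2H6 is limiting.
n(O2) consumed = (7/2) × 17.09 = 59.81 mol; remaining = 115.0 − 59.81 = 55.19 mol
V(O2) = nRT/P = 55.19 × 8.314 × 1090.15 / 39.1 = 12790 L

12800 L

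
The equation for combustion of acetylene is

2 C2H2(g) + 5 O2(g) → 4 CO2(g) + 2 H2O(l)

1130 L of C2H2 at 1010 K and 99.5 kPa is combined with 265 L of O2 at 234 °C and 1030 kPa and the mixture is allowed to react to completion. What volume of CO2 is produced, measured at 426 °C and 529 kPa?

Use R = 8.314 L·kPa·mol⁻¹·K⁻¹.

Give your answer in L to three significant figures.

294 L

n(C2H2) = PV/RT = (99.5 × 1130) / (8.314 × 1010) = 13.39 mol
n(O2) = PV/RT = (1030 × 265) / (8.314 × 507.15) = 64.73 mol
For 13.39 mol C2H2, stoichiometry requires (5/2) × 13.39 = 33.48 mol O2; 64.73 mol is available, so C2H2 is limiting.
n(CO2) = (4/2) × 13.39 = 26.78 mol
V(CO2) = nRT/P = 26.78 × 8.314 × 699.15 / 529 = 294.3 L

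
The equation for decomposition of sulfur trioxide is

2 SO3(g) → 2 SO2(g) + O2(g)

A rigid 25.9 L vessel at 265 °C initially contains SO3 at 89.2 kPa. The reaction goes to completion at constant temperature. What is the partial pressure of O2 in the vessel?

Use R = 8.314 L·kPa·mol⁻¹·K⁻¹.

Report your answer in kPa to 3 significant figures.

44.6 kPa

n(SO3)₀ = PV/RT = (89.2 × 25.9) / (8.314 × 538.15) = 0.5164 mol
n(O2) = (1/2) × 0.5164 = 0.2582 mol
P(O2) = nRT/V = 0.2582 × 8.314 × 538.15 / 25.9 = 44.60 kPa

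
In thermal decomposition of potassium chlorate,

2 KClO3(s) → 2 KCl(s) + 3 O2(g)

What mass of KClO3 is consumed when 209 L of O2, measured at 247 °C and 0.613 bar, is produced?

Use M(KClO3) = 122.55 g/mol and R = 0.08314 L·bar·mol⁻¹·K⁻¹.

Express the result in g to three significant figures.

242 g

n(O2) = PV/RT = (0.613 × 209) / (0.08314 × 520.15) = 2.963 mol
n(KClO3) = (2/3) × 2.963 = 1.975 mol
m(KClO3) = 1.975 × 122.55 = 242.0 g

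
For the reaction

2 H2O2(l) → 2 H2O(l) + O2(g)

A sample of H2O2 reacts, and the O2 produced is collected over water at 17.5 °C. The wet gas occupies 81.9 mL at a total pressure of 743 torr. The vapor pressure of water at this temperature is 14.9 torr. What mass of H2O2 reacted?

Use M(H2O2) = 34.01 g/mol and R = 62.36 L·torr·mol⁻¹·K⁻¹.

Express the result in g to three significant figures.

P(O2) = 743 − 14.9 = 728.1 torr
n(O2) = PV/RT = (728.1 × 0.08190) / (62.36 × 290.65) = 0.003290 mol
n(H2O2) = (2/1) × 0.003290 = 0.006580 mol
m(H2O2) = 0.006580 × 34.01 = 0.2238 g

0.224 g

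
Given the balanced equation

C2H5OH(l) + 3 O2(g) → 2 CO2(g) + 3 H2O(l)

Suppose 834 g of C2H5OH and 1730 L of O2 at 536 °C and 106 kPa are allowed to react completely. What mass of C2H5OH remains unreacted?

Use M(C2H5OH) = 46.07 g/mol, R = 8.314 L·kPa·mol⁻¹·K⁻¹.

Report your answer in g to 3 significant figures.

n(C2H5OH) = 834 / 46.07 = 18.10 mol
n(O2) = PV/RT = (106 × 1730) / (8.314 × 809.15) = 27.26 mol
For 18.10 mol C2H5OH, stoichiometry requires (3/1) × 18.10 = 54.30 mol O2; 27.26 mol is available, so O2 is limiting.
n(C2H5OH) consumed = (1/3) × 27.26 = 9.087 mol; remaining = 18.10 − 9.087 = 9.013 mol
m(C2H5OH) = 9.013 × 46.07 = 415.2 g

415 g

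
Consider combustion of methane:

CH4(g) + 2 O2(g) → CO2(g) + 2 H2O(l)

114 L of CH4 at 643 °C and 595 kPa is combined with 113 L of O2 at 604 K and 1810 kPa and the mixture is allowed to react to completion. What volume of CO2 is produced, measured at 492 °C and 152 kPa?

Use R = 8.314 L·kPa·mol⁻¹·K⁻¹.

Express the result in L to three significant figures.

n(CH4) = PV/RT = (595 × 114) / (8.314 × 916.15) = 8.905 mol
n(O2) = PV/RT = (1810 × 113) / (8.314 × 604) = 40.73 mol
For 8.905 mol CH4, stoichiometry requires (2/1) × 8.905 = 17.81 mol O2; 40.73 mol is available, so CH4 is limiting.
n(CO2) = (1/1) × 8.905 = 8.905 mol
V(CO2) = nRT/P = 8.905 × 8.314 × 765.15 / 152 = 372.7 L

373 L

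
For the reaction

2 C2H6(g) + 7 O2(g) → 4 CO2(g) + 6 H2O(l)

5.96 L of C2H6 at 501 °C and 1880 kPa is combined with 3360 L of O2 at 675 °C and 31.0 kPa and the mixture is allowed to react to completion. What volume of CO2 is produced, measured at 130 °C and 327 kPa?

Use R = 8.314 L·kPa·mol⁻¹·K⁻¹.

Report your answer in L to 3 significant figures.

n(C2H6) = PV/RT = (1880 × 5.96) / (8.314 × 774.15) = 1.741 mol
n(O2) = PV/RT = (31.0 × 3360) / (8.314 × 948.15) = 13.21 mol
For 1.741 mol C2H6, stoichiometry requires (7/2) × 1.741 = 6.094 mol O2; 13.21 mol is available, so C2H6 is limiting.
n(CO2) = (4/2) × 1.741 = 3.482 mol
V(CO2) = nRT/P = 3.482 × 8.314 × 403.15 / 327 = 35.69 L

35.7 L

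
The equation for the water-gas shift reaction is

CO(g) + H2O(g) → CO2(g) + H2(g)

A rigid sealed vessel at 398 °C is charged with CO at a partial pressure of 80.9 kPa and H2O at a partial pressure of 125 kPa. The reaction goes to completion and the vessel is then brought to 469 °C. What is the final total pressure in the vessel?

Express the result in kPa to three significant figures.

With V and T fixed, P_i ∝ n_i, so the mole ratios apply directly to partial pressures at 398 °C.
P(H2O) required for 80.9 kPa of CO = (1/1) × 80.9 = 80.90 kPa; available 125 kPa, so CO is limiting.
P(H2O) remaining = 125 − (1/1) × 80.9 = 44.10 kPa
P(gaseous products) = (1+1)/1 × 80.9 = 161.8 kPa
P_total at 398 °C = 44.10 + 161.8 = 205.9 kPa
Scaling to 469 °C: P = 205.9 × 742.15/671.15 = 227.7 kPa

228 kPa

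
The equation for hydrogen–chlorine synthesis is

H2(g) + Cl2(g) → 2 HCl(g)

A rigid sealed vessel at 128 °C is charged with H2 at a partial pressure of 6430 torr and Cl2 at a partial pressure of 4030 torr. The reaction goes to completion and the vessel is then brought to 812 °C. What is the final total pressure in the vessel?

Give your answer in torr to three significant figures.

At constant V, partial pressures at 128 °C are proportional to moles, so apply stoichiometry directly to pressures.
P(Cl2) required for 6430 torr of H2 = (1/1) × 6430 = 6430 torr; available 4030 torr, so Cl2 is limiting.
P(H2) remaining = 6430 − (1/1) × 4030 = 2400 torr
P(gaseous products) = (2)/1 × 4030 = 8060 torr
P_total at 128 °C = 2400 + 8060 = 10460 torr
Scaling to 812 °C: P = 10460 × 1085.15/401.15 = 28300 torr

28300 torr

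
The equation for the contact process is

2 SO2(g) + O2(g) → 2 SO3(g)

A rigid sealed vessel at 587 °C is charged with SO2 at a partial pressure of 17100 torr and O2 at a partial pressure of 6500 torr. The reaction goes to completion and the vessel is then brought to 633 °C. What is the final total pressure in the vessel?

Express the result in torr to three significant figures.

18000 torr

At constant V, partial pressures at 587 °C are proportional to moles, so apply stoichiometry directly to pressures.
P(O2) required for 17100 torr of SO2 = (1/2) × 17100 = 8550 torr; available 6500 torr, so O2 is limiting.
P(SO2) remaining = 17100 − (2/1) × 6500 = 4100 torr
P(gaseous products) = (2)/1 × 6500 = 13000 torr
P_total at 587 °C = 4100 + 13000 = 17100 torr
Scaling to 633 °C: P = 17100 × 906.15/860.15 = 18010 torr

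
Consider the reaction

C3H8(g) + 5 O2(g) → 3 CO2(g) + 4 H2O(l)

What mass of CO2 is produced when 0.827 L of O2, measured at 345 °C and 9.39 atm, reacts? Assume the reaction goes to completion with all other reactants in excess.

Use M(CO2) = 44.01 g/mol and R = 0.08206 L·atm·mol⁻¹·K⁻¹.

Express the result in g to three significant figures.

n(O2) = PV/RT = (9.39 × 0.827) / (0.08206 × 618.15) = 0.1531 mol
n(CO2) = (3/5) × 0.1531 = 0.09186 mol
m(CO2) = 0.09186 × 44.01 = 4.043 g

4.04 g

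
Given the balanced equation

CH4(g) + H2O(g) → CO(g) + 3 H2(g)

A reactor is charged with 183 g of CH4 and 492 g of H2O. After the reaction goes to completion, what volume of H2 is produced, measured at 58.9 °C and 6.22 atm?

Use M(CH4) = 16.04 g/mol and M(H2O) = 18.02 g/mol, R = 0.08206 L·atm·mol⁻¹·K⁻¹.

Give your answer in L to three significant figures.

n(CH4) = 183 / 16.04 = 11.41 mol
n(H2O) = 492 / 18.02 = 27.30 mol
For 11.41 mol CH4, stoichiometry requires (1/1) × 11.41 = 11.41 mol H2O; 27.30 mol is available, so CH4 is limiting.
n(H2) = (3/1) × 11.41 = 34.23 mol
V(H2) = nRT/P = 34.23 × 0.08206 × 332.05 / 6.22 = 150.0 L

150 L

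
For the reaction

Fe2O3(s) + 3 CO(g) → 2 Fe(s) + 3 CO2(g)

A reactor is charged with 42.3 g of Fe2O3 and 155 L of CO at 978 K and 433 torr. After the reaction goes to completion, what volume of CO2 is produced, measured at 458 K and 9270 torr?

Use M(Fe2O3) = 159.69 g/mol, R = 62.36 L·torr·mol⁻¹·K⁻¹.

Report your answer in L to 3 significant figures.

n(Fe2O3) = 42.3 / 159.69 = 0.2649 mol
n(CO) = PV/RT = (433 × 155) / (62.36 × 978) = 1.100 mol
For 0.2649 mol Fe2O3, stoichiometry requires (3/1) × 0.2649 = 0.7947 mol CO; 1.100 mol is available, so Fe2O3 is limiting.
n(CO2) = (3/1) × 0.2649 = 0.7947 mol
V(CO2) = nRT/P = 0.7947 × 62.36 × 458 / 9270 = 2.448 L

2.45 L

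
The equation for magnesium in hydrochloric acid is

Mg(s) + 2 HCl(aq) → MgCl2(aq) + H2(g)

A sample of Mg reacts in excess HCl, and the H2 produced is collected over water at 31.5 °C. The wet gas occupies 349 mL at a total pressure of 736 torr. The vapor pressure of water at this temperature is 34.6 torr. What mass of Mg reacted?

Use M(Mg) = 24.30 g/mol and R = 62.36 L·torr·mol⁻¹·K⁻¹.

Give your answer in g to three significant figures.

P(H2) = 736 − 34.6 = 701.4 torr
n(H2) = PV/RT = (701.4 × 0.3490) / (62.36 × 304.65) = 0.01288 mol
n(Mg) = (1/1) × 0.01288 = 0.01288 mol
m(Mg) = 0.01288 × 24.30 = 0.3130 g

0.313 g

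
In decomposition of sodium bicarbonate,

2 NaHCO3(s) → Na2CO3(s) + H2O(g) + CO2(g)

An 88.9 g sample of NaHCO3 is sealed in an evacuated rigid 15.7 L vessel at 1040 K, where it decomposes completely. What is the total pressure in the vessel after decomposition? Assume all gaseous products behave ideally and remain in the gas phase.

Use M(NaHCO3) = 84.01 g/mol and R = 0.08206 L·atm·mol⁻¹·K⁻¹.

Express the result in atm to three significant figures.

5.75 atm

n(NaHCO3) = 88.9 / 84.01 = 1.058 mol
n(gas produced) = (2/2) × 1.058 = 1.058 mol
P = nRT/V = 1.058 × 0.08206 × 1040 / 15.7 = 5.751 atm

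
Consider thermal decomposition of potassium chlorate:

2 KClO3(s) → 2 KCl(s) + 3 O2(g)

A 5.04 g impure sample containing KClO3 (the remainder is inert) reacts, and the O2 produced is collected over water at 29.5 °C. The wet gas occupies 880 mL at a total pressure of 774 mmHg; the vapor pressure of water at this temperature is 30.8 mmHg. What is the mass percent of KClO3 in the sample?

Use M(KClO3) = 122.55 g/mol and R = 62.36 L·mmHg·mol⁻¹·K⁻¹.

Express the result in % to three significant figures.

P(O2) = 774 − 30.8 = 743.2 mmHg
n(O2) = PV/RT = (743.2 × 0.8800) / (62.36 × 302.65) = 0.03465 mol
n(KClO3) = (2/3) × 0.03465 = 0.02310 mol
m(KClO3) = 0.02310 × 122.55 = 2.831 g
%KClO3 = 2.831 / 5.04 × 100 = 56.17%

56.2 %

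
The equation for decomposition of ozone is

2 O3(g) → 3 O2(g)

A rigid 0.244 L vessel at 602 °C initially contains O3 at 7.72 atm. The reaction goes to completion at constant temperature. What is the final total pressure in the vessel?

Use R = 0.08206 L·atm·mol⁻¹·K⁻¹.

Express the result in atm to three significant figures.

11.6 atm

At constant T and V, P ∝ n(gas): 2 mol gas → 3 mol gas.
P_final = (3/2) × 7.72 = 11.58 atm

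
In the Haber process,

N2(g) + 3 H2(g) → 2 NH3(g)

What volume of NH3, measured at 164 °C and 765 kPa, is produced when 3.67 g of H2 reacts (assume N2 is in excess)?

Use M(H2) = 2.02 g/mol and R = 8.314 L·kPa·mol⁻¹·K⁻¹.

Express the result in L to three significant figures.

n(H2) = 3.670 / 2.02 = 1.817 mol
n(NH3) = (2/3) × 1.817 = 1.211 mol
V = nRT/P = 1.211 × 8.314 × 437.15 / 765 = 5.753 L

5.75 L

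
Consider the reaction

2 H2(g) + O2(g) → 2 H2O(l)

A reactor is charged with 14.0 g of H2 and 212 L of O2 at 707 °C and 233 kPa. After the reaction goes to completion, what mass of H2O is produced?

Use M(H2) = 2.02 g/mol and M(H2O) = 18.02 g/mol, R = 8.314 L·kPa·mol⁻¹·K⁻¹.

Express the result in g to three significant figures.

125 g

n(H2) = 14.0 / 2.02 = 6.931 mol
n(O2) = PV/RT = (233 × 212) / (8.314 × 980.15) = 6.062 mol
For 6.931 mol H2, stoichiometry requires (1/2) × 6.931 = 3.466 mol O2; 6.062 mol is available, so H2 is limiting.
n(H2O) = (2/2) × 6.931 = 6.931 mol
m(H2O) = 6.931 × 18.02 = 124.9 g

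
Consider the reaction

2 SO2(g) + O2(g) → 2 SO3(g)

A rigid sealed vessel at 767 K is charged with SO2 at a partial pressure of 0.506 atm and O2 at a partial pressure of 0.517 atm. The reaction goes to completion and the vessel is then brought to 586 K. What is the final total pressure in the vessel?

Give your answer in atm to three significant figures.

With V and T fixed, P_i ∝ n_i, so the mole ratios apply directly to partial pressures at 767 K.
P(O2) required for 0.506 atm of SO2 = (1/2) × 0.506 = 0.2530 atm; available 0.517 atm, so SO2 is limiting.
P(O2) remaining = 0.517 − (1/2) × 0.506 = 0.2640 atm
P(gaseous products) = (2)/2 × 0.506 = 0.5060 atm
P_total at 767 K = 0.2640 + 0.5060 = 0.7700 atm
Scaling to 586 K: P = 0.7700 × 586/767 = 0.5883 atm

0.588 atm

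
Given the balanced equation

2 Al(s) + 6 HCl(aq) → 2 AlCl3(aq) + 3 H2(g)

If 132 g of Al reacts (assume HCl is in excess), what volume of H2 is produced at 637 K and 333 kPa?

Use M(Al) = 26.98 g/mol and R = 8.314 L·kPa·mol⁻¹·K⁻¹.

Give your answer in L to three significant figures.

117 L

n(Al) = 132.0 / 26.98 = 4.893 mol
n(H2) = (3/2) × 4.893 = 7.339 mol
V = nRT/P = 7.339 × 8.314 × 637 / 333 = 116.7 L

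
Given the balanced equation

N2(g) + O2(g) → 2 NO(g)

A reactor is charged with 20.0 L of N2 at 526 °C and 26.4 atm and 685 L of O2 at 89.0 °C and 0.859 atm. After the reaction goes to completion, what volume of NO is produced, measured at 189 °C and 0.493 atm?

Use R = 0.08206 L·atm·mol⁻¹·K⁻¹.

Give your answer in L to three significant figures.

1240 L

n(N2) = PV/RT = (26.4 × 20.0) / (0.08206 × 799.15) = 8.051 mol
n(O2) = PV/RT = (0.859 × 685) / (0.08206 × 362.15) = 19.80 mol
For 8.051 mol N2, stoichiometry requires (1/1) × 8.051 = 8.051 mol O2; 19.80 mol is available, so N2 is limiting.
n(NO) = (2/1) × 8.051 = 16.10 mol
V(NO) = nRT/P = 16.10 × 0.08206 × 462.15 / 0.493 = 1238 L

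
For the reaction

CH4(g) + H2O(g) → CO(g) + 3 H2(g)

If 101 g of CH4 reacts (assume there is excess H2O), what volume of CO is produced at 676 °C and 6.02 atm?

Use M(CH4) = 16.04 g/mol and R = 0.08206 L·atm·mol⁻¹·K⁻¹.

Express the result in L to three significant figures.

81.5 L

n(CH4) = 101.0 / 16.04 = 6.297 mol
n(CO) = (1/1) × 6.297 = 6.297 mol
V = nRT/P = 6.297 × 0.08206 × 949.15 / 6.02 = 81.47 L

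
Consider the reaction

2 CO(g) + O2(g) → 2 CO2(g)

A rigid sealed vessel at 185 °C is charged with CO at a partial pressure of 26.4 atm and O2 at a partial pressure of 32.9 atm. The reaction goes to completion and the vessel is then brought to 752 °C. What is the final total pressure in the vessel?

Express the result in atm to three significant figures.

103 atm

At constant V, partial pressures at 185 °C are proportional to moles, so apply stoichiometry directly to pressures.
P(O2) required for 26.4 atm of CO = (1/2) × 26.4 = 13.20 atm; available 32.9 atm, so CO is limiting.
P(O2) remaining = 32.9 − (1/2) × 26.4 = 19.70 atm
P(gaseous products) = (2)/2 × 26.4 = 26.40 atm
P_total at 185 °C = 19.70 + 26.40 = 46.10 atm
Scaling to 752 °C: P = 46.10 × 1025.15/458.15 = 103.2 atm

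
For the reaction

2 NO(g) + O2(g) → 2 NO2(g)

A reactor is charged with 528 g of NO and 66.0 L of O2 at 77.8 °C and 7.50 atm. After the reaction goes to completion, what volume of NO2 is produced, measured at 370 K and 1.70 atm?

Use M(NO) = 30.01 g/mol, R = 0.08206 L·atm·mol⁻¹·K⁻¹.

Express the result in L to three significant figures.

314 L

n(NO) = 528 / 30.01 = 17.59 mol
n(O2) = PV/RT = (7.50 × 66.0) / (0.08206 × 350.95) = 17.19 mol
For 17.59 mol NO, stoichiometry requires (1/2) × 17.59 = 8.795 mol O2; 17.19 mol is available, so NO is limiting.
n(NO2) = (2/2) × 17.59 = 17.59 mol
V(NO2) = nRT/P = 17.59 × 0.08206 × 370 / 1.70 = 314.2 L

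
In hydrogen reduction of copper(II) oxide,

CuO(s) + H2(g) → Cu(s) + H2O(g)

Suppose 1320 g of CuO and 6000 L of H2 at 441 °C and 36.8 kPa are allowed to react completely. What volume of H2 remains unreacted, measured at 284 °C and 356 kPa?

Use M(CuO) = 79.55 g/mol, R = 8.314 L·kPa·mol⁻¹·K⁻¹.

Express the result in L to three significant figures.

268 L

n(CuO) = 1320 / 79.55 = 16.59 mol
n(H2) = PV/RT = (36.8 × 6000) / (8.314 × 714.15) = 37.19 mol
For 16.59 mol CuO, stoichiometry requires (1/1) × 16.59 = 16.59 mol H2; 37.19 mol is available, so CuO is limiting.
n(H2) consumed = (1/1) × 16.59 = 16.59 mol; remaining = 37.19 − 16.59 = 20.60 mol
V(H2) = nRT/P = 20.60 × 8.314 × 557.15 / 356 = 268.0 L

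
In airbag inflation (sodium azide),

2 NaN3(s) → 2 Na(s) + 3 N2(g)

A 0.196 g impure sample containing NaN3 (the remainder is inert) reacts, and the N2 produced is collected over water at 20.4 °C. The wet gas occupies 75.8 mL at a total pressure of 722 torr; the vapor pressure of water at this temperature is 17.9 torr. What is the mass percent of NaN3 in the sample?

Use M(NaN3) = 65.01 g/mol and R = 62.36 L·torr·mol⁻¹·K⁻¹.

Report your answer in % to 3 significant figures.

P(N2) = 722 − 17.9 = 704.1 torr
n(N2) = PV/RT = (704.1 × 0.07580) / (62.36 × 293.55) = 0.002916 mol
n(NaN3) = (2/3) × 0.002916 = 0.001944 mol
m(NaN3) = 0.001944 × 65.01 = 0.1264 g
%NaN3 = 0.1264 / 0.196 × 100 = 64.49%

64.5 %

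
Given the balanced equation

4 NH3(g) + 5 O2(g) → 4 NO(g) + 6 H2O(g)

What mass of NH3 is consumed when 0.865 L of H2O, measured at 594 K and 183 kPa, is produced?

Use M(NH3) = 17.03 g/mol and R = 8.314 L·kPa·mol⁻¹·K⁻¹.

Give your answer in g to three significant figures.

n(H2O) = PV/RT = (183 × 0.865) / (8.314 × 594) = 0.03205 mol
n(NH3) = (4/6) × 0.03205 = 0.02137 mol
m(NH3) = 0.02137 × 17.03 = 0.3639 g

0.364 g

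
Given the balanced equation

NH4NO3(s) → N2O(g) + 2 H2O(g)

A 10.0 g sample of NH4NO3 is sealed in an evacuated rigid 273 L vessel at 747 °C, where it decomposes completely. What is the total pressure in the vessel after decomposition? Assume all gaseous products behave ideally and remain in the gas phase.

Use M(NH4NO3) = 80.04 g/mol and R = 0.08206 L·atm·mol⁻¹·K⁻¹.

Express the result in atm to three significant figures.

n(NH4NO3) = 10.0 / 80.04 = 0.1249 mol
n(gas produced) = (3/1) × 0.1249 = 0.3747 mol
P = nRT/V = 0.3747 × 0.08206 × 1020.15 / 273 = 0.1149 atm

0.115 atm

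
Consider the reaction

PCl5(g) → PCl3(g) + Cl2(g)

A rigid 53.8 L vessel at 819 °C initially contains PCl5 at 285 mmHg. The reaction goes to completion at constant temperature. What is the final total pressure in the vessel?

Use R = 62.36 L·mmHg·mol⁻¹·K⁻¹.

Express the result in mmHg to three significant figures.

At constant T and V, P ∝ n(gas): 1 mol gas → 2 mol gas.
P_final = (2/1) × 285 = 570.0 mmHg

570 mmHg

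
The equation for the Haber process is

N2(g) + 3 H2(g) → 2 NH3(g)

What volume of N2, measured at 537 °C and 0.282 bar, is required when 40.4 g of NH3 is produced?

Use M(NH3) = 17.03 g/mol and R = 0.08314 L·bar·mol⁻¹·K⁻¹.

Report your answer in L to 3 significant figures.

283 L

n(NH3) = 40.40 / 17.03 = 2.372 mol
n(N2) = (1/2) × 2.372 = 1.186 mol
V = nRT/P = 1.186 × 0.08314 × 810.15 / 0.282 = 283.3 L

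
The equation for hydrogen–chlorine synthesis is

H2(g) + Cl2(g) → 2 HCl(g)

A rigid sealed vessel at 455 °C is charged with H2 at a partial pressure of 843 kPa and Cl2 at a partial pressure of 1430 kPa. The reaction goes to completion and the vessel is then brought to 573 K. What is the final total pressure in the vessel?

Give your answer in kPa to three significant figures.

1790 kPa

With V and T fixed, P_i ∝ n_i, so the mole ratios apply directly to partial pressures at 455 °C.
P(Cl2) required for 843 kPa of H2 = (1/1) × 843 = 843.0 kPa; available 1430 kPa, so H2 is limiting.
P(Cl2) remaining = 1430 − (1/1) × 843 = 587.0 kPa
P(gaseous products) = (2)/1 × 843 = 1686 kPa
P_total at 455 °C = 587.0 + 1686 = 2273 kPa
Scaling to 573 K: P = 2273 × 573/728.15 = 1789 kPa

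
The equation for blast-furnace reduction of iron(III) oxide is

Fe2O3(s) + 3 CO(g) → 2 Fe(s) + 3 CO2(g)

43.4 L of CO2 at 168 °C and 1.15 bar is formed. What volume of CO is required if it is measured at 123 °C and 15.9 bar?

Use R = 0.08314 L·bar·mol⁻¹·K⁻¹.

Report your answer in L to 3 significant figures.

n(CO2) = PV/RT = (1.15 × 43.4) / (0.08314 × 441.15) = 1.361 mol
n(CO) = (3/3) × 1.361 = 1.361 mol
V = nRT/P = 1.361 × 0.08314 × 396.15 / 15.9 = 2.819 L

2.82 L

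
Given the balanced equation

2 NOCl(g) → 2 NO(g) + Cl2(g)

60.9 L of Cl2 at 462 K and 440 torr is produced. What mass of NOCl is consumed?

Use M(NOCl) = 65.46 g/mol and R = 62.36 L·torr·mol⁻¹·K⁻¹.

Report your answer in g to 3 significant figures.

n(Cl2) = PV/RT = (440 × 60.9) / (62.36 × 462) = 0.9301 mol
n(NOCl) = (2/1) × 0.9301 = 1.860 mol
m(NOCl) = 1.860 × 65.46 = 121.8 g

122 g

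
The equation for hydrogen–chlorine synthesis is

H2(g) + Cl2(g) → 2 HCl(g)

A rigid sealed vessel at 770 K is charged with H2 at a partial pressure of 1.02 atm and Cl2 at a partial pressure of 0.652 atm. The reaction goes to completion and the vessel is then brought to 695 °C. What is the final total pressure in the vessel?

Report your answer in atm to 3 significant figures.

2.10 atm

Because the vessel is rigid and T is held at 770 K, work the stoichiometry in partial pressures (P_i = n_iRT/V).
P(Cl2) required for 1.02 atm of H2 = (1/1) × 1.02 = 1.020 atm; available 0.652 atm, so Cl2 is limiting.
P(H2) remaining = 1.02 − (1/1) × 0.652 = 0.3680 atm
P(gaseous products) = (2)/1 × 0.652 = 1.304 atm
P_total at 770 K = 0.3680 + 1.304 = 1.672 atm
Scaling to 695 °C: P = 1.672 × 968.15/770 = 2.102 atm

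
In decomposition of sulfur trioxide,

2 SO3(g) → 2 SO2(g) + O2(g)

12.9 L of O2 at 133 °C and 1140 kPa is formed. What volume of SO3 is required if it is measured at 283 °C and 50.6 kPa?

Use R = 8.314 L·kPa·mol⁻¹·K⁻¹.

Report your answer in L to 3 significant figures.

n(O2) = PV/RT = (1140 × 12.9) / (8.314 × 406.15) = 4.355 mol
n(SO3) = (2/1) × 4.355 = 8.710 mol
V = nRT/P = 8.710 × 8.314 × 556.15 / 50.6 = 795.9 L

796 L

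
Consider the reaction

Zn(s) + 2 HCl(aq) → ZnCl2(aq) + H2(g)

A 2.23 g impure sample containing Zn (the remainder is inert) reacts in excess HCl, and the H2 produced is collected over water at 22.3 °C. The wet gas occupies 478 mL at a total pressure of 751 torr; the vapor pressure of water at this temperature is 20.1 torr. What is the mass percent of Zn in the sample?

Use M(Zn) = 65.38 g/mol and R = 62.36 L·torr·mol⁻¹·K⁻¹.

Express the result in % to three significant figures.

55.6 %

P(H2) = 751 − 20.1 = 730.9 torr
n(H2) = PV/RT = (730.9 × 0.4780) / (62.36 × 295.45) = 0.01896 mol
n(Zn) = (1/1) × 0.01896 = 0.01896 mol
m(Zn) = 0.01896 × 65.38 = 1.240 g
%Zn = 1.240 / 2.23 × 100 = 55.61%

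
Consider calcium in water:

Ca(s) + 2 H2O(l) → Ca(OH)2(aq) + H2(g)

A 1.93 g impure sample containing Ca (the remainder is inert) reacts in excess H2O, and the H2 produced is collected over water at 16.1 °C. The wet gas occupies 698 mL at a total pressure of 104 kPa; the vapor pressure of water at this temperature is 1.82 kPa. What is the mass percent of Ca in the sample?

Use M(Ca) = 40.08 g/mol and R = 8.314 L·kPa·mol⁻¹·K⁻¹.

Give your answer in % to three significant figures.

61.6 %

P(H2) = 104 − 1.82 = 102.2 kPa
n(H2) = PV/RT = (102.2 × 0.6980) / (8.314 × 289.25) = 0.02966 mol
n(Ca) = (1/1) × 0.02966 = 0.02966 mol
m(Ca) = 0.02966 × 40.08 = 1.189 g
%Ca = 1.189 / 1.93 × 100 = 61.61%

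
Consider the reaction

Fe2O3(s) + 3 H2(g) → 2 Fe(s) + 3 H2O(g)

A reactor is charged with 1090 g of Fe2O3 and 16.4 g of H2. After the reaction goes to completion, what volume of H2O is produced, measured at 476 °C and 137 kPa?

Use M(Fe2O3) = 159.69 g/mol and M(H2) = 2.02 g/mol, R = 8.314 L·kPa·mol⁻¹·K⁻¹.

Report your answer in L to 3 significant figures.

n(Fe2O3) = 1090 / 159.69 = 6.826 mol
n(H2) = 16.4 / 2.02 = 8.119 mol
For 6.826 mol Fe2O3, stoichiometry requires (3/1) × 6.826 = 20.48 mol H2; 8.119 mol is available, so H2 is limiting.
n(H2O) = (3/3) × 8.119 = 8.119 mol
V(H2O) = nRT/P = 8.119 × 8.314 × 749.15 / 137 = 369.1 L

369 L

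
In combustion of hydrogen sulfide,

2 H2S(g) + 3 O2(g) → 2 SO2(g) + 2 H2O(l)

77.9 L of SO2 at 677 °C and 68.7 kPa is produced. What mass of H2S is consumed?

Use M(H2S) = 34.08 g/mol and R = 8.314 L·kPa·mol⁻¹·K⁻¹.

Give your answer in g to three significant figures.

23.1 g

n(SO2) = PV/RT = (68.7 × 77.9) / (8.314 × 950.15) = 0.6775 mol
n(H2S) = (2/2) × 0.6775 = 0.6775 mol
m(H2S) = 0.6775 × 34.08 = 23.09 g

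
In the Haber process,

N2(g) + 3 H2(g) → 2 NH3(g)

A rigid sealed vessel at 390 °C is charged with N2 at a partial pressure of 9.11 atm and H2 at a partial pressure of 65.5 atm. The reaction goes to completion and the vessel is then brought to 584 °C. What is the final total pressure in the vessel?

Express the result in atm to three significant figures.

At constant V, partial pressures at 390 °C are proportional to moles, so apply stoichiometry directly to pressures.
P(H2) required for 9.11 atm of N2 = (3/1) × 9.11 = 27.33 atm; available 65.5 atm, so N2 is limiting.
P(H2) remaining = 65.5 − (3/1) × 9.11 = 38.17 atm
P(gaseous products) = (2)/1 × 9.11 = 18.22 atm
P_total at 390 °C = 38.17 + 18.22 = 56.39 atm
Scaling to 584 °C: P = 56.39 × 857.15/663.15 = 72.89 atm

72.9 atm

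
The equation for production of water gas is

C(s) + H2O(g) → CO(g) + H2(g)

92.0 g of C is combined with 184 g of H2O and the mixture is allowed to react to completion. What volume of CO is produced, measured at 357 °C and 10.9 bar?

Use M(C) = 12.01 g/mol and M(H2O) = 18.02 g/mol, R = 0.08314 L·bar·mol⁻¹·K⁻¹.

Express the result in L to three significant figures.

36.8 L

n(C) = 92.0 / 12.01 = 7.660 mol
n(H2O) = 184 / 18.02 = 10.21 mol
For 7.660 mol C, stoichiometry requires (1/1) × 7.660 = 7.660 mol H2O; 10.21 mol is available, so C is limiting.
n(CO) = (1/1) × 7.660 = 7.660 mol
V(CO) = nRT/P = 7.660 × 0.08314 × 630.15 / 10.9 = 36.82 L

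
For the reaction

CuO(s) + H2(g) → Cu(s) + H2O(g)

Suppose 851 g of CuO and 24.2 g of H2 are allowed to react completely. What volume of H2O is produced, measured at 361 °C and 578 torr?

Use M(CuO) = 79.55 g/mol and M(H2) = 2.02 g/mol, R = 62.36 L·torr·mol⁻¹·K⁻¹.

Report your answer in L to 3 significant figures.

n(CuO) = 851 / 79.55 = 10.70 mol
n(H2) = 24.2 / 2.02 = 11.98 mol
For 10.70 mol CuO, stoichiometry requires (1/1) × 10.70 = 10.70 mol H2; 11.98 mol is available, so CuO is limiting.
n(H2O) = (1/1) × 10.70 = 10.70 mol
V(H2O) = nRT/P = 10.70 × 62.36 × 634.15 / 578 = 732.1 L

732 L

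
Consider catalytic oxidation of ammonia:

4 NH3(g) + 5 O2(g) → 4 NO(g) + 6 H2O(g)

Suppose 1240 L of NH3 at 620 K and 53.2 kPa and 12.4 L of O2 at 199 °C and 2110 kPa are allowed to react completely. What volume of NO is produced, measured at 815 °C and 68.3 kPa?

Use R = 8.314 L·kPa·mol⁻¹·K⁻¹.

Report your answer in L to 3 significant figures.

n(NH3) = PV/RT = (53.2 × 1240) / (8.314 × 620) = 12.80 mol
n(O2) = PV/RT = (2110 × 12.4) / (8.314 × 472.15) = 6.665 mol
For 12.80 mol NH3, stoichiometry requires (5/4) × 12.80 = 16.00 mol O2; 6.665 mol is available, so O2 is limiting.
n(NO) = (4/5) × 6.665 = 5.332 mol
V(NO) = nRT/P = 5.332 × 8.314 × 1088.15 / 68.3 = 706.3 L

706 L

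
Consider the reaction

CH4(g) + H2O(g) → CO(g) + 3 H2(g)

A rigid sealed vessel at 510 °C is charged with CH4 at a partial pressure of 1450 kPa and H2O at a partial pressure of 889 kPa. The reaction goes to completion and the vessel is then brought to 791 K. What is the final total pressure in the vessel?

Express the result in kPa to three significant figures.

4160 kPa

Because the vessel is rigid and T is held at 510 °C, work the stoichiometry in partial pressures (P_i = n_iRT/V).
P(H2O) required for 1450 kPa of CH4 = (1/1) × 1450 = 1450 kPa; available 889 kPa, so H2O is limiting.
P(CH4) remaining = 1450 − (1/1) × 889 = 561.0 kPa
P(gaseous products) = (1+3)/1 × 889 = 3556 kPa
P_total at 510 °C = 561.0 + 3556 = 4117 kPa
Scaling to 791 K: P = 4117 × 791/783.15 = 4158 kPa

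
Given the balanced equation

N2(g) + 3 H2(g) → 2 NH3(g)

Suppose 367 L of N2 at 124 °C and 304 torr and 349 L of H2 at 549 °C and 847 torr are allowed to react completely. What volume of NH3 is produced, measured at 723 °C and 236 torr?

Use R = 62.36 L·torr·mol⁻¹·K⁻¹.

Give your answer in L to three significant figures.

1010 L

n(N2) = PV/RT = (304 × 367) / (62.36 × 397.15) = 4.505 mol
n(H2) = PV/RT = (847 × 349) / (62.36 × 822.15) = 5.766 mol
For 4.505 mol N2, stoichiometry requires (3/1) × 4.505 = 13.52 mol H2; 5.766 mol is available, so H2 is limiting.
n(NH3) = (2/3) × 5.766 = 3.844 mol
V(NH3) = nRT/P = 3.844 × 62.36 × 996.15 / 236 = 1012 L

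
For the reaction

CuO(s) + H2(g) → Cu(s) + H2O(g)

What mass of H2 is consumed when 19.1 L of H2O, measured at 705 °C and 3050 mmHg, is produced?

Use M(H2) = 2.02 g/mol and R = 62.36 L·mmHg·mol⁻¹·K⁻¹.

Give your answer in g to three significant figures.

n(H2O) = PV/RT = (3050 × 19.1) / (62.36 × 978.15) = 0.9550 mol
n(H2) = (1/1) × 0.9550 = 0.9550 mol
m(H2) = 0.9550 × 2.02 = 1.929 g

1.93 g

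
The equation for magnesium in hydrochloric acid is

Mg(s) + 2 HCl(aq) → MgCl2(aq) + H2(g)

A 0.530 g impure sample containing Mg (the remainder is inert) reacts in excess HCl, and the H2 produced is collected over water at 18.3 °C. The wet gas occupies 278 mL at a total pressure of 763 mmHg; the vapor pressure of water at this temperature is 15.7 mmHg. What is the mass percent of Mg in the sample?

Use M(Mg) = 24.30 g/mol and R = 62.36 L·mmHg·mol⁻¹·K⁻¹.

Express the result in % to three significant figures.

52.4 %

P(H2) = 763 − 15.7 = 747.3 mmHg
n(H2) = PV/RT = (747.3 × 0.2780) / (62.36 × 291.45) = 0.01143 mol
n(Mg) = (1/1) × 0.01143 = 0.01143 mol
m(Mg) = 0.01143 × 24.30 = 0.2777 g
%Mg = 0.2777 / 0.530 × 100 = 52.40%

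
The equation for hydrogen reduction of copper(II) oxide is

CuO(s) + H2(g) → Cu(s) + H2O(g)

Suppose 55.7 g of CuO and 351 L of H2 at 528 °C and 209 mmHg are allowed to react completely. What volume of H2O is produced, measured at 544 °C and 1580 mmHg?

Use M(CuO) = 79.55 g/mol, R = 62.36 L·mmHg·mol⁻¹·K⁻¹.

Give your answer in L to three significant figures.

22.6 L

n(CuO) = 55.7 / 79.55 = 0.7002 mol
n(H2) = PV/RT = (209 × 351) / (62.36 × 801.15) = 1.468 mol
For 0.7002 mol CuO, stoichiometry requires (1/1) × 0.7002 = 0.7002 mol H2; 1.468 mol is available, so CuO is limiting.
n(H2O) = (1/1) × 0.7002 = 0.7002 mol
V(H2O) = nRT/P = 0.7002 × 62.36 × 817.15 / 1580 = 22.58 L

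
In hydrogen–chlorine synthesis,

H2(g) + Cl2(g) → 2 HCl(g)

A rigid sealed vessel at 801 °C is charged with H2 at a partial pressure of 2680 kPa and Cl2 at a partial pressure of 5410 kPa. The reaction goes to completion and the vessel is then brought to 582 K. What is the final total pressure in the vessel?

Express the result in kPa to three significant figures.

At constant V, partial pressures at 801 °C are proportional to moles, so apply stoichiometry directly to pressures.
P(Cl2) required for 2680 kPa of H2 = (1/1) × 2680 = 2680 kPa; available 5410 kPa, so H2 is limiting.
P(Cl2) remaining = 5410 − (1/1) × 2680 = 2730 kPa
P(gaseous products) = (2)/1 × 2680 = 5360 kPa
P_total at 801 °C = 2730 + 5360 = 8090 kPa
Scaling to 582 K: P = 8090 × 582/1074.15 = 4383 kPa

4380 kPa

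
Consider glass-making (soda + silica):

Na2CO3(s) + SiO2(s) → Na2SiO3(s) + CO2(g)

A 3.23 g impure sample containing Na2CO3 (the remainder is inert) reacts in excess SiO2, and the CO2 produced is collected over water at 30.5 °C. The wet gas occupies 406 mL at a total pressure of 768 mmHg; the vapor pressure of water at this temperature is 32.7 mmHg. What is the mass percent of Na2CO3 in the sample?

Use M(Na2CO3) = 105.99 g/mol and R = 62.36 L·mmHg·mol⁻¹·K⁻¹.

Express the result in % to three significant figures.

51.7 %

P(CO2) = 768 − 32.7 = 735.3 mmHg
n(CO2) = PV/RT = (735.3 × 0.4060) / (62.36 × 303.65) = 0.01577 mol
n(Na2CO3) = (1/1) × 0.01577 = 0.01577 mol
m(Na2CO3) = 0.01577 × 105.99 = 1.671 g
%Na2CO3 = 1.671 / 3.23 × 100 = 51.73%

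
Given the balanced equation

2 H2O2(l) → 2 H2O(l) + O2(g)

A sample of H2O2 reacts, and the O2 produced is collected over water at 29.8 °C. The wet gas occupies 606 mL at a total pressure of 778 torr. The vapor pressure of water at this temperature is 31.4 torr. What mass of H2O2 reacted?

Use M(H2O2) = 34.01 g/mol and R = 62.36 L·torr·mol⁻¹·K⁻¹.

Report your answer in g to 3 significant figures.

P(O2) = 778 − 31.4 = 746.6 torr
n(O2) = PV/RT = (746.6 × 0.6060) / (62.36 × 302.95) = 0.02395 mol
n(H2O2) = (2/1) × 0.02395 = 0.04790 mol
m(H2O2) = 0.04790 × 34.01 = 1.629 g

1.63 g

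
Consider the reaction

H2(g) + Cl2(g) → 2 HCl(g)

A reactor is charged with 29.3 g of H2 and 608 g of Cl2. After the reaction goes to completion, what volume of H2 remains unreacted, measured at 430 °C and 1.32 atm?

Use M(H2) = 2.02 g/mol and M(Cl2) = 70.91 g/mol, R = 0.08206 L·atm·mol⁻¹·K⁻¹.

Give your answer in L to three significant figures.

n(H2) = 29.3 / 2.02 = 14.50 mol
n(Cl2) = 608 / 70.91 = 8.574 mol
For 14.50 mol H2, stoichiometry requires (1/1) × 14.50 = 14.50 mol Cl2; 8.574 mol is available, so Cl2 is limiting.
n(H2) consumed = (1/1) × 8.574 = 8.574 mol; remaining = 14.50 − 8.574 = 5.926 mol
V(H2) = nRT/P = 5.926 × 0.08206 × 703.15 / 1.32 = 259.0 L

259 L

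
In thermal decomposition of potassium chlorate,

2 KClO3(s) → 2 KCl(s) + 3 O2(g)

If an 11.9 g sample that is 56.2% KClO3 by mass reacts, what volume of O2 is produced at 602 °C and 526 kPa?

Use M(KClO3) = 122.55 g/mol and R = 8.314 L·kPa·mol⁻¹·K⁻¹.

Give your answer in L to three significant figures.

mass of KClO3 = 11.9 × 56.2/100 = 6.688 g
n(KClO3) = 6.688 / 122.55 = 0.05457 mol
n(O2) = (3/2) × 0.05457 = 0.08185 mol
V = nRT/P = 0.08185 × 8.314 × 875.15 / 526 = 1.132 L

1.13 L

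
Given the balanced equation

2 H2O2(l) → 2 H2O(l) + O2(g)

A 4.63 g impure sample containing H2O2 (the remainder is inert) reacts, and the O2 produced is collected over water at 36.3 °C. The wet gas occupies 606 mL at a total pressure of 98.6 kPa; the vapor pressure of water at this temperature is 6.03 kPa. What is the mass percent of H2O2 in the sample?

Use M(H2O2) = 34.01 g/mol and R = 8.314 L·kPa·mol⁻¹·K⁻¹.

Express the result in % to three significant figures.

32.0 %

P(O2) = 98.6 − 6.03 = 92.57 kPa
n(O2) = PV/RT = (92.57 × 0.6060) / (8.314 × 309.45) = 0.02180 mol
n(H2O2) = (2/1) × 0.02180 = 0.04360 mol
m(H2O2) = 0.04360 × 34.01 = 1.483 g
%H2O2 = 1.483 / 4.63 × 100 = 32.03%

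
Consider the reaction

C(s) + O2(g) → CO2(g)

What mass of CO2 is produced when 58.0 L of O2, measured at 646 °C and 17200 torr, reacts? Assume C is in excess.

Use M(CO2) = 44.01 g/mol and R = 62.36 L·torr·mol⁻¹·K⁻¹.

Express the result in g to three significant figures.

n(O2) = PV/RT = (17200 × 58.0) / (62.36 × 919.15) = 17.40 mol
n(CO2) = (1/1) × 17.40 = 17.40 mol
m(CO2) = 17.40 × 44.01 = 765.8 g

766 g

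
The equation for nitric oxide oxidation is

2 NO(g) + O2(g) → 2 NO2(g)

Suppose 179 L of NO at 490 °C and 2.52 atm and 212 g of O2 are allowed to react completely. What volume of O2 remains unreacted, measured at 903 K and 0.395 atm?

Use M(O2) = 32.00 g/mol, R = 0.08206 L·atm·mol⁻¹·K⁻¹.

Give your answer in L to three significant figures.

n(NO) = PV/RT = (2.52 × 179) / (0.08206 × 763.15) = 7.203 mol
n(O2) = 212 / 32.00 = 6.625 mol
For 7.203 mol NO, stoichiometry requires (1/2) × 7.203 = 3.602 mol O2; 6.625 mol is available, so NO is limiting.
n(O2) consumed = (1/2) × 7.203 = 3.602 mol; remaining = 6.625 − 3.602 = 3.023 mol
V(O2) = nRT/P = 3.023 × 0.08206 × 903 / 0.395 = 567.1 L

567 L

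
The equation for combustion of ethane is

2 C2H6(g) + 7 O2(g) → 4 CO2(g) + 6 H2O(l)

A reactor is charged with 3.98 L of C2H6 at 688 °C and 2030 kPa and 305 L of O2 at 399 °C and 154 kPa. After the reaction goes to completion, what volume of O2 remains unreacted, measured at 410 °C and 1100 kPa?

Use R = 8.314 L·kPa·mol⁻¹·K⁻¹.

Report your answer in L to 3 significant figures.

25.1 L

n(C2H6) = PV/RT = (2030 × 3.98) / (8.314 × 961.15) = 1.011 mol
n(O2) = PV/RT = (154 × 305) / (8.314 × 672.15) = 8.405 mol
For 1.011 mol C2H6, stoichiometry requires (7/2) × 1.011 = 3.538 mol O2; 8.405 mol is available, so C2H6 is limiting.
n(O2) consumed = (7/2) × 1.011 = 3.538 mol; remaining = 8.405 − 3.538 = 4.867 mol
V(O2) = nRT/P = 4.867 × 8.314 × 683.15 / 1100 = 25.13 L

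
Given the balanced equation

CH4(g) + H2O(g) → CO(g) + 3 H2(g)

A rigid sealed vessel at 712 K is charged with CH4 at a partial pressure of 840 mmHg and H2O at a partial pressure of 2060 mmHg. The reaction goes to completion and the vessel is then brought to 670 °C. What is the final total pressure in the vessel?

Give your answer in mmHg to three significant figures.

6070 mmHg

At constant V, partial pressures at 712 K are proportional to moles, so apply stoichiometry directly to pressures.
P(H2O) required for 840 mmHg of CH4 = (1/1) × 840 = 840.0 mmHg; available 2060 mmHg, so CH4 is limiting.
P(H2O) remaining = 2060 − (1/1) × 840 = 1220 mmHg
P(gaseous products) = (1+3)/1 × 840 = 3360 mmHg
P_total at 712 K = 1220 + 3360 = 4580 mmHg
Scaling to 670 °C: P = 4580 × 943.15/712 = 6067 mmHg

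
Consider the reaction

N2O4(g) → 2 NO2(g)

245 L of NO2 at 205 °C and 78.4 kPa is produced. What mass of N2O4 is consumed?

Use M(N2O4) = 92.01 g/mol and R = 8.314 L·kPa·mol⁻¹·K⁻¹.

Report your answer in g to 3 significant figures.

222 g

n(NO2) = PV/RT = (78.4 × 245) / (8.314 × 478.15) = 4.832 mol
n(N2O4) = (1/2) × 4.832 = 2.416 mol
m(N2O4) = 2.416 × 92.01 = 222.3 g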